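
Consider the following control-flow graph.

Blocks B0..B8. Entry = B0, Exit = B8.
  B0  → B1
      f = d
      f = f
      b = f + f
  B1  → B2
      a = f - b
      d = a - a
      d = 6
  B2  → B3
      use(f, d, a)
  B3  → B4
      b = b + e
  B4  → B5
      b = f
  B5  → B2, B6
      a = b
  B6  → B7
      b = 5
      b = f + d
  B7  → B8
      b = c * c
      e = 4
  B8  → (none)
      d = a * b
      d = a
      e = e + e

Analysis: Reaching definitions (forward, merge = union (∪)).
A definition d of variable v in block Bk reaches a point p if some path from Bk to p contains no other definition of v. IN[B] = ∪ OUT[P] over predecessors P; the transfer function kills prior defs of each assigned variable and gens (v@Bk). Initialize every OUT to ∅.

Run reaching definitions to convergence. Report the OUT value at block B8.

Per-block solution:
  B0:  IN={}  OUT={b@B0, f@B0}
  B1:  IN={b@B0, f@B0}  OUT={a@B1, b@B0, d@B1, f@B0}
  B2:  IN={a@B1, a@B5, b@B0, b@B4, d@B1, f@B0}  OUT={a@B1, a@B5, b@B0, b@B4, d@B1, f@B0}
  B3:  IN={a@B1, a@B5, b@B0, b@B4, d@B1, f@B0}  OUT={a@B1, a@B5, b@B3, d@B1, f@B0}
  B4:  IN={a@B1, a@B5, b@B3, d@B1, f@B0}  OUT={a@B1, a@B5, b@B4, d@B1, f@B0}
  B5:  IN={a@B1, a@B5, b@B4, d@B1, f@B0}  OUT={a@B5, b@B4, d@B1, f@B0}
  B6:  IN={a@B5, b@B4, d@B1, f@B0}  OUT={a@B5, b@B6, d@B1, f@B0}
  B7:  IN={a@B5, b@B6, d@B1, f@B0}  OUT={a@B5, b@B7, d@B1, e@B7, f@B0}
  B8:  IN={a@B5, b@B7, d@B1, e@B7, f@B0}  OUT={a@B5, b@B7, d@B8, e@B8, f@B0}

Merge at B8: IN[B8] = OUT[B7] = {a@B5, b@B7, d@B1, e@B7, f@B0}
Applying B8's transfer function to that IN value gives OUT[B8] (row B8 above).

Answer: {a@B5, b@B7, d@B8, e@B8, f@B0}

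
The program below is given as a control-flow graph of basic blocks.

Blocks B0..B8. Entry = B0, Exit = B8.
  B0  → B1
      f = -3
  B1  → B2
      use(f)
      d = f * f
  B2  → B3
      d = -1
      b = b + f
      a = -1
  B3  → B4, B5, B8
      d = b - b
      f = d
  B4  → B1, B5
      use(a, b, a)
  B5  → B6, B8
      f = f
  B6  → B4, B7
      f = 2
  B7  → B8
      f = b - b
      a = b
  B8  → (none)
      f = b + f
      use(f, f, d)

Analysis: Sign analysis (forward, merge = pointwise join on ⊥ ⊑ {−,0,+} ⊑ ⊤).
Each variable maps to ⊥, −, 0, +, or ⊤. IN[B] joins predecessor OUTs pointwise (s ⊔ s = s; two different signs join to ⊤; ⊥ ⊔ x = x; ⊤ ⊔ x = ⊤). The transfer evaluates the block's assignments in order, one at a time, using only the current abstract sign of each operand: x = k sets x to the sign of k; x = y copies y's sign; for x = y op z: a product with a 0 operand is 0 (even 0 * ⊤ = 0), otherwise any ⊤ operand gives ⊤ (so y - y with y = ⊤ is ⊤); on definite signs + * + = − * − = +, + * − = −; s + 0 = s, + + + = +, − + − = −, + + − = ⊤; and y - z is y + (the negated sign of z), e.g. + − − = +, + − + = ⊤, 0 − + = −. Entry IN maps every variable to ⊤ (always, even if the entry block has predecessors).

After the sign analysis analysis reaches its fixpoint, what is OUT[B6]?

Per-block solution:
  B0:  IN=(all ⊤)  OUT={f:-; rest ⊤}
  B1:  IN=(all ⊤)  OUT=(all ⊤)
  B2:  IN=(all ⊤)  OUT={a:-, d:-; rest ⊤}
  B3:  IN={a:-, d:-; rest ⊤}  OUT={a:-; rest ⊤}
  B4:  IN={a:-; rest ⊤}  OUT={a:-; rest ⊤}
  B5:  IN={a:-; rest ⊤}  OUT={a:-; rest ⊤}
  B6:  IN={a:-; rest ⊤}  OUT={a:-, f:+; rest ⊤}
  B7:  IN={a:-, f:+; rest ⊤}  OUT=(all ⊤)
  B8:  IN=(all ⊤)  OUT=(all ⊤)

Merge at B6: IN[B6] = OUT[B5] = {a: -, b: ⊤, c: ⊤, d: ⊤, e: ⊤, f: ⊤}
Applying B6's transfer function to that IN value gives OUT[B6] (row B6 above).

Answer: {a: -, b: ⊤, c: ⊤, d: ⊤, e: ⊤, f: +}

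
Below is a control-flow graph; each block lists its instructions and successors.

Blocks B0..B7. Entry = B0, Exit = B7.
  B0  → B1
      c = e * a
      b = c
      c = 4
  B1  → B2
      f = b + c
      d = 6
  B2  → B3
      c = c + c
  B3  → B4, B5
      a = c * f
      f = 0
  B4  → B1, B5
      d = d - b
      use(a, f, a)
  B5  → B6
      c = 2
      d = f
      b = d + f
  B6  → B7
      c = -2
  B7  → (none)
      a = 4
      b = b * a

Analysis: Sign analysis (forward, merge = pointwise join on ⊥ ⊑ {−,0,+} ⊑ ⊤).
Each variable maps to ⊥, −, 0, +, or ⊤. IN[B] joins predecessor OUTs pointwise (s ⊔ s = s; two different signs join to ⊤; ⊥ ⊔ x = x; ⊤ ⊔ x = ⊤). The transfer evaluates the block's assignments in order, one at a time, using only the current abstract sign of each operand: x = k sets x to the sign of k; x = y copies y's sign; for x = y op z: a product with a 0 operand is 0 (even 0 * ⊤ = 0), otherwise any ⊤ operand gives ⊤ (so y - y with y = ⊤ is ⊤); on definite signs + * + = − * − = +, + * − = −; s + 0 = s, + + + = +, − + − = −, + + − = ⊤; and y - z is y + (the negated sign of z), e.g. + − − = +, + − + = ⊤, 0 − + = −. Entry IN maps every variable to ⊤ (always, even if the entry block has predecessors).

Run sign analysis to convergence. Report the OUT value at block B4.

Converged values:
  B0:   IN=(all ⊤)   OUT={c:+; rest ⊤}
  B1:   IN={c:+; rest ⊤}   OUT={c:+, d:+; rest ⊤}
  B2:   IN={c:+, d:+; rest ⊤}   OUT={c:+, d:+; rest ⊤}
  B3:   IN={c:+, d:+; rest ⊤}   OUT={c:+, d:+, f:0; rest ⊤}
  B4:   IN={c:+, d:+, f:0; rest ⊤}   OUT={c:+, f:0; rest ⊤}
  B5:   IN={c:+, f:0; rest ⊤}   OUT={b:0, c:+, d:0, f:0; rest ⊤}
  B6:   IN={b:0, c:+, d:0, f:0; rest ⊤}   OUT={b:0, c:-, d:0, f:0; rest ⊤}
  B7:   IN={b:0, c:-, d:0, f:0; rest ⊤}   OUT={a:+, b:0, c:-, d:0, f:0; rest ⊤}

Merge at B4: IN[B4] = OUT[B3] = {a: ⊤, b: ⊤, c: +, d: +, e: ⊤, f: 0}
Applying B4's transfer function to that IN value gives OUT[B4] (row B4 above).

Answer: {a: ⊤, b: ⊤, c: +, d: ⊤, e: ⊤, f: 0}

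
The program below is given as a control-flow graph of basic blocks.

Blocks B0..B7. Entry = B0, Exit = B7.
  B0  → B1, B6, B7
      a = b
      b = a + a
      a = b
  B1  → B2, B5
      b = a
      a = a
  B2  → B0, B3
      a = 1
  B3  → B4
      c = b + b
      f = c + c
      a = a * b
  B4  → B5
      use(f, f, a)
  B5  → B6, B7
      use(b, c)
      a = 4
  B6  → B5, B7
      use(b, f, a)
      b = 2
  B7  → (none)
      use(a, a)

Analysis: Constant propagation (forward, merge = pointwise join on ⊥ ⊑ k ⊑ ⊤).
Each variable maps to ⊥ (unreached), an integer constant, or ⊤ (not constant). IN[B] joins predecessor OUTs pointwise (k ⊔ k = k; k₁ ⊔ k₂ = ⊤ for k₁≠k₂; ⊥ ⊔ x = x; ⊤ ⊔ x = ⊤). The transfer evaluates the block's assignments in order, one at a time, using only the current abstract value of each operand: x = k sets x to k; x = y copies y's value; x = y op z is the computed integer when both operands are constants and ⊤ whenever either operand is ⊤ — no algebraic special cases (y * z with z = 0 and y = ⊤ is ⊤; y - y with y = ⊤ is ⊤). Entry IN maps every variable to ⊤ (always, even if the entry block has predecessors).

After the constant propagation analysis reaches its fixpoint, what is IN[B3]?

Answer: {a: 1, b: ⊤, c: ⊤, d: ⊤, e: ⊤, f: ⊤}

Derivation:
Converged values:
  B0:  IN=(all ⊤)  OUT=(all ⊤)
  B1:  IN=(all ⊤)  OUT=(all ⊤)
  B2:  IN=(all ⊤)  OUT={a:1; rest ⊤}
  B3:  IN={a:1; rest ⊤}  OUT=(all ⊤)
  B4:  IN=(all ⊤)  OUT=(all ⊤)
  B5:  IN=(all ⊤)  OUT={a:4; rest ⊤}
  B6:  IN=(all ⊤)  OUT={b:2; rest ⊤}
  B7:  IN=(all ⊤)  OUT=(all ⊤)

Merge at B3: IN[B3] = OUT[B2] = {a: 1, b: ⊤, c: ⊤, d: ⊤, e: ⊤, f: ⊤}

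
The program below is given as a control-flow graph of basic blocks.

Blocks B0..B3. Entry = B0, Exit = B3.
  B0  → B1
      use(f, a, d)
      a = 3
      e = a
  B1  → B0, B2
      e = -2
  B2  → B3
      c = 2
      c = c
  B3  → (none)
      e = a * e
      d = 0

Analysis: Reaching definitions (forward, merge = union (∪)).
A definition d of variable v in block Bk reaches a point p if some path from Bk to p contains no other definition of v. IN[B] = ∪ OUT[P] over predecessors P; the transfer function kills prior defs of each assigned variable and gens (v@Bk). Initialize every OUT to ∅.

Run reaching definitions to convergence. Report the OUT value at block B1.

Answer: {a@B0, e@B1}

Trace:
Per-block solution:
  B0:  IN={a@B0, e@B1}  OUT={a@B0, e@B0}
  B1:  IN={a@B0, e@B0}  OUT={a@B0, e@B1}
  B2:  IN={a@B0, e@B1}  OUT={a@B0, c@B2, e@B1}
  B3:  IN={a@B0, c@B2, e@B1}  OUT={a@B0, c@B2, d@B3, e@B3}

Merge at B1: IN[B1] = OUT[B0] = {a@B0, e@B0}
Applying B1's transfer function to that IN value gives OUT[B1] (row B1 above).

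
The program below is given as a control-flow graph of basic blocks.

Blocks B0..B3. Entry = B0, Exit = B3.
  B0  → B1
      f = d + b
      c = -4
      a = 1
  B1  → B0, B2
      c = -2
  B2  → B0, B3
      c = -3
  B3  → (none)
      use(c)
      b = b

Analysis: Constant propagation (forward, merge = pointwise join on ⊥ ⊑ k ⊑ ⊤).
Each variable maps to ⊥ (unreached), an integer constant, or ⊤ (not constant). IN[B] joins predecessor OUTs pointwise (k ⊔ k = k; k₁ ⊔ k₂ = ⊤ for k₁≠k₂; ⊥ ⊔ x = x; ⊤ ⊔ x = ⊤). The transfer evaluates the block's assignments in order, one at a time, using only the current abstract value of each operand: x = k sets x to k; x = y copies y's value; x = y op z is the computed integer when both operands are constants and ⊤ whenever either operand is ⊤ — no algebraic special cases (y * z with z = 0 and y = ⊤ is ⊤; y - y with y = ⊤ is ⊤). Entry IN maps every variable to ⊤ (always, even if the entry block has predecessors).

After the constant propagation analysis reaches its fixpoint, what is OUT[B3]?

Answer: {a: 1, b: ⊤, c: -3, d: ⊤, e: ⊤, f: ⊤}

Trace:
Converged values:
  B0: | IN=(all ⊤) | OUT={a:1, c:-4; rest ⊤}
  B1: | IN={a:1, c:-4; rest ⊤} | OUT={a:1, c:-2; rest ⊤}
  B2: | IN={a:1, c:-2; rest ⊤} | OUT={a:1, c:-3; rest ⊤}
  B3: | IN={a:1, c:-3; rest ⊤} | OUT={a:1, c:-3; rest ⊤}

Merge at B3: IN[B3] = OUT[B2] = {a: 1, b: ⊤, c: -3, d: ⊤, e: ⊤, f: ⊤}
Applying B3's transfer function to that IN value gives OUT[B3] (row B3 above).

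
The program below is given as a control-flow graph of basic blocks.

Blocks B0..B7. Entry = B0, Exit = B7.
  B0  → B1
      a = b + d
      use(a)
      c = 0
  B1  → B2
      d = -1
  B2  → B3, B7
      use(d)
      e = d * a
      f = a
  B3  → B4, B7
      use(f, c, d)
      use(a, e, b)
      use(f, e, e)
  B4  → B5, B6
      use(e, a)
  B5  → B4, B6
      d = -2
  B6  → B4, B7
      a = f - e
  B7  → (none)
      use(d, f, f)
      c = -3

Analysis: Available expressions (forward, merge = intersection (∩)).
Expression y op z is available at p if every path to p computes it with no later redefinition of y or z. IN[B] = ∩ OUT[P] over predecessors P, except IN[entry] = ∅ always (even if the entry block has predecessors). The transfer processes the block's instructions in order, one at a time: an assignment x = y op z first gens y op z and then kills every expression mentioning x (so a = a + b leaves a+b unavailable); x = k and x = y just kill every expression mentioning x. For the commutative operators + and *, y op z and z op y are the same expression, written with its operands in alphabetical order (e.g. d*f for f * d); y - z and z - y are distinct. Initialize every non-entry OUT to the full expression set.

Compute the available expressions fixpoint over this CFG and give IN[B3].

Fixpoint table:
  B0:  IN={}  OUT={b+d}
  B1:  IN={b+d}  OUT={}
  B2:  IN={}  OUT={a*d}
  B3:  IN={a*d}  OUT={a*d}
  B4:  IN={}  OUT={}
  B5:  IN={}  OUT={}
  B6:  IN={}  OUT={f-e}
  B7:  IN={}  OUT={}

Merge at B3: IN[B3] = OUT[B2] = {a*d}

Answer: {a*d}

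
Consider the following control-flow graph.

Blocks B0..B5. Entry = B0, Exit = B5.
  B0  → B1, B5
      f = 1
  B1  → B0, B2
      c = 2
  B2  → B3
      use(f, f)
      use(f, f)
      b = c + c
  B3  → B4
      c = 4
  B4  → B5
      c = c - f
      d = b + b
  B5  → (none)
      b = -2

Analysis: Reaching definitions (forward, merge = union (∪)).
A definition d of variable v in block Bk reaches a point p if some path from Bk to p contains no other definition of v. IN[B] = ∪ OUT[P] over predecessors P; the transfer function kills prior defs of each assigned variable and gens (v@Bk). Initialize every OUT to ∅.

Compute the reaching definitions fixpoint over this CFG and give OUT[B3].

Fixpoint table:
  B0:   IN={c@B1, f@B0}   OUT={c@B1, f@B0}
  B1:   IN={c@B1, f@B0}   OUT={c@B1, f@B0}
  B2:   IN={c@B1, f@B0}   OUT={b@B2, c@B1, f@B0}
  B3:   IN={b@B2, c@B1, f@B0}   OUT={b@B2, c@B3, f@B0}
  B4:   IN={b@B2, c@B3, f@B0}   OUT={b@B2, c@B4, d@B4, f@B0}
  B5:   IN={b@B2, c@B1, c@B4, d@B4, f@B0}   OUT={b@B5, c@B1, c@B4, d@B4, f@B0}

Merge at B3: IN[B3] = OUT[B2] = {b@B2, c@B1, f@B0}
Applying B3's transfer function to that IN value gives OUT[B3] (row B3 above).

Answer: {b@B2, c@B3, f@B0}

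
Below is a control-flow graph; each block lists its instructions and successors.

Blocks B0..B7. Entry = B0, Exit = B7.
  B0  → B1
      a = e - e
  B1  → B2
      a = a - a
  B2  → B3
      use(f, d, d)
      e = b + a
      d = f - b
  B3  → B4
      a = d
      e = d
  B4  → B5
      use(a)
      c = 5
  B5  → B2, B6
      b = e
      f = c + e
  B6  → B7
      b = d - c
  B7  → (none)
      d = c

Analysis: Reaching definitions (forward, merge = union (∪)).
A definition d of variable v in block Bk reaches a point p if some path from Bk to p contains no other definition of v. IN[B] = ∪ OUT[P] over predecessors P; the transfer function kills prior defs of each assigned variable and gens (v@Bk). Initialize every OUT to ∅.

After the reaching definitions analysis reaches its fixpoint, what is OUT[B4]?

Fixpoint table:
  B0: | IN={} | OUT={a@B0}
  B1: | IN={a@B0} | OUT={a@B1}
  B2: | IN={a@B1, a@B3, b@B5, c@B4, d@B2, e@B3, f@B5} | OUT={a@B1, a@B3, b@B5, c@B4, d@B2, e@B2, f@B5}
  B3: | IN={a@B1, a@B3, b@B5, c@B4, d@B2, e@B2, f@B5} | OUT={a@B3, b@B5, c@B4, d@B2, e@B3, f@B5}
  B4: | IN={a@B3, b@B5, c@B4, d@B2, e@B3, f@B5} | OUT={a@B3, b@B5, c@B4, d@B2, e@B3, f@B5}
  B5: | IN={a@B3, b@B5, c@B4, d@B2, e@B3, f@B5} | OUT={a@B3, b@B5, c@B4, d@B2, e@B3, f@B5}
  B6: | IN={a@B3, b@B5, c@B4, d@B2, e@B3, f@B5} | OUT={a@B3, b@B6, c@B4, d@B2, e@B3, f@B5}
  B7: | IN={a@B3, b@B6, c@B4, d@B2, e@B3, f@B5} | OUT={a@B3, b@B6, c@B4, d@B7, e@B3, f@B5}

Merge at B4: IN[B4] = OUT[B3] = {a@B3, b@B5, c@B4, d@B2, e@B3, f@B5}
Applying B4's transfer function to that IN value gives OUT[B4] (row B4 above).

Answer: {a@B3, b@B5, c@B4, d@B2, e@B3, f@B5}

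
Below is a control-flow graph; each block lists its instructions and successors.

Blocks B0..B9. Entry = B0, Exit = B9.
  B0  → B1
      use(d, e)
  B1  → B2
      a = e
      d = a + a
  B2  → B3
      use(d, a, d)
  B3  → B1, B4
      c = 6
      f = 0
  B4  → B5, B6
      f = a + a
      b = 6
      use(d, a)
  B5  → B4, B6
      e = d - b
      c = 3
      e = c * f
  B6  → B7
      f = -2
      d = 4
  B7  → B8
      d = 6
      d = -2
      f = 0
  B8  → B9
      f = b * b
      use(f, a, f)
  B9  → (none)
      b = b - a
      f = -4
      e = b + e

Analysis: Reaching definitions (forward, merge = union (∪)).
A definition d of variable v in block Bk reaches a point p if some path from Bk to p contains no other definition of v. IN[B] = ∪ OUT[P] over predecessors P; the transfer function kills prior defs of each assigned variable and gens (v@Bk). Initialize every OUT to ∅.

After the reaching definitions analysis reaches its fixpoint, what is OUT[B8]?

Per-block solution:
  B0:  IN={}  OUT={}
  B1:  IN={a@B1, c@B3, d@B1, f@B3}  OUT={a@B1, c@B3, d@B1, f@B3}
  B2:  IN={a@B1, c@B3, d@B1, f@B3}  OUT={a@B1, c@B3, d@B1, f@B3}
  B3:  IN={a@B1, c@B3, d@B1, f@B3}  OUT={a@B1, c@B3, d@B1, f@B3}
  B4:  IN={a@B1, b@B4, c@B3, c@B5, d@B1, e@B5, f@B3, f@B4}  OUT={a@B1, b@B4, c@B3, c@B5, d@B1, e@B5, f@B4}
  B5:  IN={a@B1, b@B4, c@B3, c@B5, d@B1, e@B5, f@B4}  OUT={a@B1, b@B4, c@B5, d@B1, e@B5, f@B4}
  B6:  IN={a@B1, b@B4, c@B3, c@B5, d@B1, e@B5, f@B4}  OUT={a@B1, b@B4, c@B3, c@B5, d@B6, e@B5, f@B6}
  B7:  IN={a@B1, b@B4, c@B3, c@B5, d@B6, e@B5, f@B6}  OUT={a@B1, b@B4, c@B3, c@B5, d@B7, e@B5, f@B7}
  B8:  IN={a@B1, b@B4, c@B3, c@B5, d@B7, e@B5, f@B7}  OUT={a@B1, b@B4, c@B3, c@B5, d@B7, e@B5, f@B8}
  B9:  IN={a@B1, b@B4, c@B3, c@B5, d@B7, e@B5, f@B8}  OUT={a@B1, b@B9, c@B3, c@B5, d@B7, e@B9, f@B9}

Merge at B8: IN[B8] = OUT[B7] = {a@B1, b@B4, c@B3, c@B5, d@B7, e@B5, f@B7}
Applying B8's transfer function to that IN value gives OUT[B8] (row B8 above).

Answer: {a@B1, b@B4, c@B3, c@B5, d@B7, e@B5, f@B8}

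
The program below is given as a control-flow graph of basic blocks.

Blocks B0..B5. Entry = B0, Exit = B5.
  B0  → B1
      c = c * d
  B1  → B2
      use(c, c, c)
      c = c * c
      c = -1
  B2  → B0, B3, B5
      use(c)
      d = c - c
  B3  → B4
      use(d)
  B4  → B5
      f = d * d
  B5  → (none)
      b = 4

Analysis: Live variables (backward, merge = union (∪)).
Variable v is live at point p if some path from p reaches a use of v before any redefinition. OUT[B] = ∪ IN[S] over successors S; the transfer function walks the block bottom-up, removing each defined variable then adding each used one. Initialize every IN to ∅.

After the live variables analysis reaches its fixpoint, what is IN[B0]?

Converged values:
  B0:  IN={c, d}  OUT={c}
  B1:  IN={c}  OUT={c}
  B2:  IN={c}  OUT={c, d}
  B3:  IN={d}  OUT={d}
  B4:  IN={d}  OUT={}
  B5:  IN={}  OUT={}

Merge at B0: OUT[B0] = IN[B1] = {c}
Applying B0's transfer function to that OUT value gives IN[B0] (row B0 above).

Answer: {c, d}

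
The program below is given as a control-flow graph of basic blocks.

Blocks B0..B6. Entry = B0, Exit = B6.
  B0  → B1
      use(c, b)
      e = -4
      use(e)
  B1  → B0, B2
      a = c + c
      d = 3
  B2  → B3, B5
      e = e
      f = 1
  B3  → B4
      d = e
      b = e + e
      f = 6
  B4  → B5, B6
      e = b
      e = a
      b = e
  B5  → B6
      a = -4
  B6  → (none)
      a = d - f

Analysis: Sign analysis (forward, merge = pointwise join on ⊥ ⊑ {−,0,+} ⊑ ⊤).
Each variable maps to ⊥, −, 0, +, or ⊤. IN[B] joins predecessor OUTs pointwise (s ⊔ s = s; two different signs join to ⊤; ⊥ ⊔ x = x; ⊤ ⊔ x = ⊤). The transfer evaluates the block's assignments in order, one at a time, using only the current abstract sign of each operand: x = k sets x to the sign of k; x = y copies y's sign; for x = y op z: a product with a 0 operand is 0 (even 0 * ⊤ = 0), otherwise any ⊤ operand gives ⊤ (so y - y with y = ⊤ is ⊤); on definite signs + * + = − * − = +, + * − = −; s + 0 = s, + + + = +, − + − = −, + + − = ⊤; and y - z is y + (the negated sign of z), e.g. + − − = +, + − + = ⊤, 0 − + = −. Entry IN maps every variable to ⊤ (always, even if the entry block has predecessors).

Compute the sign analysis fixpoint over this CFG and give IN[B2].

Per-block solution:
  B0: | IN=(all ⊤) | OUT={e:-; rest ⊤}
  B1: | IN={e:-; rest ⊤} | OUT={d:+, e:-; rest ⊤}
  B2: | IN={d:+, e:-; rest ⊤} | OUT={d:+, e:-, f:+; rest ⊤}
  B3: | IN={d:+, e:-, f:+; rest ⊤} | OUT={b:-, d:-, e:-, f:+; rest ⊤}
  B4: | IN={b:-, d:-, e:-, f:+; rest ⊤} | OUT={d:-, f:+; rest ⊤}
  B5: | IN={f:+; rest ⊤} | OUT={a:-, f:+; rest ⊤}
  B6: | IN={f:+; rest ⊤} | OUT={f:+; rest ⊤}

Merge at B2: IN[B2] = OUT[B1] = {a: ⊤, b: ⊤, c: ⊤, d: +, e: -, f: ⊤}

Answer: {a: ⊤, b: ⊤, c: ⊤, d: +, e: -, f: ⊤}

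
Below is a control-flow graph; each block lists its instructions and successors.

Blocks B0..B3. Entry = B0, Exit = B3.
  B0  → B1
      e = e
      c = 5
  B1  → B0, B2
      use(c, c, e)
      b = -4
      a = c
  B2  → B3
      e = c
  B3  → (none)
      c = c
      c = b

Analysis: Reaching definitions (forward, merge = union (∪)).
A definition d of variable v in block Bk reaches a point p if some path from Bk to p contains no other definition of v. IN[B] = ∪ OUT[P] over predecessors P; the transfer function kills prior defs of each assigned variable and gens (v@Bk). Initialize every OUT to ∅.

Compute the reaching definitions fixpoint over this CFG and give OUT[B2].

Answer: {a@B1, b@B1, c@B0, e@B2}

Derivation:
Converged values:
  B0:  IN={a@B1, b@B1, c@B0, e@B0}  OUT={a@B1, b@B1, c@B0, e@B0}
  B1:  IN={a@B1, b@B1, c@B0, e@B0}  OUT={a@B1, b@B1, c@B0, e@B0}
  B2:  IN={a@B1, b@B1, c@B0, e@B0}  OUT={a@B1, b@B1, c@B0, e@B2}
  B3:  IN={a@B1, b@B1, c@B0, e@B2}  OUT={a@B1, b@B1, c@B3, e@B2}

Merge at B2: IN[B2] = OUT[B1] = {a@B1, b@B1, c@B0, e@B0}
Applying B2's transfer function to that IN value gives OUT[B2] (row B2 above).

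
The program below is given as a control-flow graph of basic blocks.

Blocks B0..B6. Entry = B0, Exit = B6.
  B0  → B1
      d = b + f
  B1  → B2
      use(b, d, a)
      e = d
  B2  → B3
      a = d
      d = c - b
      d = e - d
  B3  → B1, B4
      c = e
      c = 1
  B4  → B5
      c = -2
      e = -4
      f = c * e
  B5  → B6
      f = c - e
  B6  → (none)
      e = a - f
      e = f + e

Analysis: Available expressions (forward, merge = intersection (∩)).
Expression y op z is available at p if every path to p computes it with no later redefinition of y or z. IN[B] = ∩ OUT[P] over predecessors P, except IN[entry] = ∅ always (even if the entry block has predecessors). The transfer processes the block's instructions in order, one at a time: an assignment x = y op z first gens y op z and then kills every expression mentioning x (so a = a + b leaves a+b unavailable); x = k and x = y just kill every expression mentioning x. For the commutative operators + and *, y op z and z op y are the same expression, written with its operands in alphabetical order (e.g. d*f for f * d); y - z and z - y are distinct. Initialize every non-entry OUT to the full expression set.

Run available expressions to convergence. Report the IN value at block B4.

Answer: {b+f}

Working:
Converged values:
  B0:  IN={}  OUT={b+f}
  B1:  IN={b+f}  OUT={b+f}
  B2:  IN={b+f}  OUT={b+f, c-b}
  B3:  IN={b+f, c-b}  OUT={b+f}
  B4:  IN={b+f}  OUT={c*e}
  B5:  IN={c*e}  OUT={c*e, c-e}
  B6:  IN={c*e, c-e}  OUT={a-f}

Merge at B4: IN[B4] = OUT[B3] = {b+f}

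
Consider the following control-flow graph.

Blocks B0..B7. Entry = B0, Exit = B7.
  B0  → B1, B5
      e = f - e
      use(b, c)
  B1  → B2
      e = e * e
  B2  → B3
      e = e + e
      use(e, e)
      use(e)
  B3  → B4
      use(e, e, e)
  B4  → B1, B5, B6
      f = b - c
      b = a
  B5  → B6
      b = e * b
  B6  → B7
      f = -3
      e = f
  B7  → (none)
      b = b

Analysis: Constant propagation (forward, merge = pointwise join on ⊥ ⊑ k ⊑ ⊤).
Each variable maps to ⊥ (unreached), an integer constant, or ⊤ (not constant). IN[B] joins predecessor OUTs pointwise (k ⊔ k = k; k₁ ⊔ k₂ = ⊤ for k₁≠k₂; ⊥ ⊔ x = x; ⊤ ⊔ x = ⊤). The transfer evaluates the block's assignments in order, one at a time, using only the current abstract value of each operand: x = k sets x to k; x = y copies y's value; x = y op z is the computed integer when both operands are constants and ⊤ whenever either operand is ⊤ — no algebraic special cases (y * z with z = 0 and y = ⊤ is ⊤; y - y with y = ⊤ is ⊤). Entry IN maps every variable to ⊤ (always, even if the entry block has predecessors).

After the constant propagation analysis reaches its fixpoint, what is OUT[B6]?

Per-block solution:
  B0:  IN=(all ⊤)  OUT=(all ⊤)
  B1:  IN=(all ⊤)  OUT=(all ⊤)
  B2:  IN=(all ⊤)  OUT=(all ⊤)
  B3:  IN=(all ⊤)  OUT=(all ⊤)
  B4:  IN=(all ⊤)  OUT=(all ⊤)
  B5:  IN=(all ⊤)  OUT=(all ⊤)
  B6:  IN=(all ⊤)  OUT={e:-3, f:-3; rest ⊤}
  B7:  IN={e:-3, f:-3; rest ⊤}  OUT={e:-3, f:-3; rest ⊤}

Merge at B6: IN[B6] = OUT[B4] ⊔ OUT[B5] = {a: ⊤, b: ⊤, c: ⊤, d: ⊤, e: ⊤, f: ⊤}
Applying B6's transfer function to that IN value gives OUT[B6] (row B6 above).

Answer: {a: ⊤, b: ⊤, c: ⊤, d: ⊤, e: -3, f: -3}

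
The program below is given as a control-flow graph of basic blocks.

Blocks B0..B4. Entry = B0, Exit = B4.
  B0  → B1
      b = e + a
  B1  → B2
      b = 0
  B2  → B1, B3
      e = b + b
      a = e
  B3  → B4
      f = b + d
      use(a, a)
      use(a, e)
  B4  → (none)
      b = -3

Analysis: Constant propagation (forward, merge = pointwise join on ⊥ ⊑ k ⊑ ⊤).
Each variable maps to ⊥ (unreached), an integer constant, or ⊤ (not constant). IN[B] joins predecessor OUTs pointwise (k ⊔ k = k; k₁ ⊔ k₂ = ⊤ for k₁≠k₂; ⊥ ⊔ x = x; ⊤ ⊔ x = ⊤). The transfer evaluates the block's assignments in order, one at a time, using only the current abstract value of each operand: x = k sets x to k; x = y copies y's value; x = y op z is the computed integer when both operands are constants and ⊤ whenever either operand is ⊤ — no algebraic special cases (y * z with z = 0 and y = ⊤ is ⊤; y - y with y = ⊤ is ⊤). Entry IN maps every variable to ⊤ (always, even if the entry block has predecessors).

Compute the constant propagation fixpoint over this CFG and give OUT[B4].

Answer: {a: 0, b: -3, c: ⊤, d: ⊤, e: 0, f: ⊤}

Trace:
Per-block solution:
  B0:   IN=(all ⊤)   OUT=(all ⊤)
  B1:   IN=(all ⊤)   OUT={b:0; rest ⊤}
  B2:   IN={b:0; rest ⊤}   OUT={a:0, b:0, e:0; rest ⊤}
  B3:   IN={a:0, b:0, e:0; rest ⊤}   OUT={a:0, b:0, e:0; rest ⊤}
  B4:   IN={a:0, b:0, e:0; rest ⊤}   OUT={a:0, b:-3, e:0; rest ⊤}

Merge at B4: IN[B4] = OUT[B3] = {a: 0, b: 0, c: ⊤, d: ⊤, e: 0, f: ⊤}
Applying B4's transfer function to that IN value gives OUT[B4] (row B4 above).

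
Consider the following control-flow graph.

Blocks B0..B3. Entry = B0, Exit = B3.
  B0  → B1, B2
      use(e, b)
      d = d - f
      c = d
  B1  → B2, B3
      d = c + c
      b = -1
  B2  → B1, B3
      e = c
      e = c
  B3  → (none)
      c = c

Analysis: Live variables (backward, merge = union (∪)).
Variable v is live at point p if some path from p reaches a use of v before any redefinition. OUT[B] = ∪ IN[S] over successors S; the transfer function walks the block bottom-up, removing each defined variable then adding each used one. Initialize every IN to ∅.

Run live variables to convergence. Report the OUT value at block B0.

Converged values:
  B0:   IN={b, d, e, f}   OUT={c}
  B1:   IN={c}   OUT={c}
  B2:   IN={c}   OUT={c}
  B3:   IN={c}   OUT={}

Merge at B0: OUT[B0] = IN[B1] ⊔ IN[B2] = {c}

Answer: {c}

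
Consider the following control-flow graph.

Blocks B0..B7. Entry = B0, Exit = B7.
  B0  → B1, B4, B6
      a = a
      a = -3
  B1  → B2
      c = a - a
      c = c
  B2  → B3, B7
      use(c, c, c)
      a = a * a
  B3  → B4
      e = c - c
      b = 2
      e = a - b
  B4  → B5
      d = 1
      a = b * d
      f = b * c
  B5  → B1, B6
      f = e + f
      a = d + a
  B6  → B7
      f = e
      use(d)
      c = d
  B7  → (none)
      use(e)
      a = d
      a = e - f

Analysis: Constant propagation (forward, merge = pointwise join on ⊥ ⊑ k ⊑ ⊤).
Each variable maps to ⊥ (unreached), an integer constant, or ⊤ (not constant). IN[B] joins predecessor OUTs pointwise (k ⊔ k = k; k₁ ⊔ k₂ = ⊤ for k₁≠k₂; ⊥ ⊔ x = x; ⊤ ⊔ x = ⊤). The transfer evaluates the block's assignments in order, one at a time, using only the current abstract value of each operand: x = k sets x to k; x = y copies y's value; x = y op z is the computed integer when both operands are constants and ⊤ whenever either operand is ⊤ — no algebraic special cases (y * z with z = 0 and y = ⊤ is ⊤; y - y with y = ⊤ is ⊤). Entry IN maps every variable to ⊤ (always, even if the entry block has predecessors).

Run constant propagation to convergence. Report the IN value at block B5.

Answer: {a: ⊤, b: ⊤, c: ⊤, d: 1, e: ⊤, f: ⊤}

Derivation:
Fixpoint table:
  B0:   IN=(all ⊤)   OUT={a:-3; rest ⊤}
  B1:   IN=(all ⊤)   OUT=(all ⊤)
  B2:   IN=(all ⊤)   OUT=(all ⊤)
  B3:   IN=(all ⊤)   OUT={b:2; rest ⊤}
  B4:   IN=(all ⊤)   OUT={d:1; rest ⊤}
  B5:   IN={d:1; rest ⊤}   OUT={d:1; rest ⊤}
  B6:   IN=(all ⊤)   OUT=(all ⊤)
  B7:   IN=(all ⊤)   OUT=(all ⊤)

Merge at B5: IN[B5] = OUT[B4] = {a: ⊤, b: ⊤, c: ⊤, d: 1, e: ⊤, f: ⊤}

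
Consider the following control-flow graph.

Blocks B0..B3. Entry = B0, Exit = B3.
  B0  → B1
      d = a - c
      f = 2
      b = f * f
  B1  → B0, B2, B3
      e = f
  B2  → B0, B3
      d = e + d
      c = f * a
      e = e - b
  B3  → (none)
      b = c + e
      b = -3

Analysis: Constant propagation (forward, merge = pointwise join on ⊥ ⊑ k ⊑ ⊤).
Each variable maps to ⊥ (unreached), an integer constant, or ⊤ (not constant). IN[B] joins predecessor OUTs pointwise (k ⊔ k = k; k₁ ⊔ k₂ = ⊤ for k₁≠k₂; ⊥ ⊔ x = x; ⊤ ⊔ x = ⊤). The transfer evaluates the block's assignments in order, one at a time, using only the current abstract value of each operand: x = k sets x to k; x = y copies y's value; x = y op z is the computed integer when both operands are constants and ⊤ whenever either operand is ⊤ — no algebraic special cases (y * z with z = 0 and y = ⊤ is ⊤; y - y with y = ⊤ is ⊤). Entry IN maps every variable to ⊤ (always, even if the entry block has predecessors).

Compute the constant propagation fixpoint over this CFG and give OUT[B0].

Answer: {a: ⊤, b: 4, c: ⊤, d: ⊤, e: ⊤, f: 2}

Working:
Converged values:
  B0: | IN=(all ⊤) | OUT={b:4, f:2; rest ⊤}
  B1: | IN={b:4, f:2; rest ⊤} | OUT={b:4, e:2, f:2; rest ⊤}
  B2: | IN={b:4, e:2, f:2; rest ⊤} | OUT={b:4, e:-2, f:2; rest ⊤}
  B3: | IN={b:4, f:2; rest ⊤} | OUT={b:-3, f:2; rest ⊤}

Merge at B0 (entry node, so the boundary value (all ⊤) is joined with the incoming edge(s)): IN[B0] = (all ⊤) ⊔ OUT[B1] ⊔ OUT[B2] = {a: ⊤, b: ⊤, c: ⊤, d: ⊤, e: ⊤, f: ⊤}
Applying B0's transfer function to that IN value gives OUT[B0] (row B0 above).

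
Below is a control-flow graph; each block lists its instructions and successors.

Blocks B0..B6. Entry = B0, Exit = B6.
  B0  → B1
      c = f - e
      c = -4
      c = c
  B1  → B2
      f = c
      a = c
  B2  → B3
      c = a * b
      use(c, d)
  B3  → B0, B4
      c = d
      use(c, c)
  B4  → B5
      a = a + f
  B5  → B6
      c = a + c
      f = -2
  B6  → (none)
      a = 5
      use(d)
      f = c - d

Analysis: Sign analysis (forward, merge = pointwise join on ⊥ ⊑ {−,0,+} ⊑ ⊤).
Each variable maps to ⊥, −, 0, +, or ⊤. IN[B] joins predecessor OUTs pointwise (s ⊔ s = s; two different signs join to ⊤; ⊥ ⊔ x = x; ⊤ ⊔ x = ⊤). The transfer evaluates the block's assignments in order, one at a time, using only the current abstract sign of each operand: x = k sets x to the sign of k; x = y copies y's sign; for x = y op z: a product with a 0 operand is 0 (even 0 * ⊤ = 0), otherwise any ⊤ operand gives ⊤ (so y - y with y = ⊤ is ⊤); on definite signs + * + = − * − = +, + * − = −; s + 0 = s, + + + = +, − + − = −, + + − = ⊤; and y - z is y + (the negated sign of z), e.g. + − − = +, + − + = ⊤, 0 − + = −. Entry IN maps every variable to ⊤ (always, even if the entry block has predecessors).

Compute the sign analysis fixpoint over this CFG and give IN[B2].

Answer: {a: -, b: ⊤, c: -, d: ⊤, e: ⊤, f: -}

Trace:
Fixpoint table:
  B0:   IN=(all ⊤)   OUT={c:-; rest ⊤}
  B1:   IN={c:-; rest ⊤}   OUT={a:-, c:-, f:-; rest ⊤}
  B2:   IN={a:-, c:-, f:-; rest ⊤}   OUT={a:-, f:-; rest ⊤}
  B3:   IN={a:-, f:-; rest ⊤}   OUT={a:-, f:-; rest ⊤}
  B4:   IN={a:-, f:-; rest ⊤}   OUT={a:-, f:-; rest ⊤}
  B5:   IN={a:-, f:-; rest ⊤}   OUT={a:-, f:-; rest ⊤}
  B6:   IN={a:-, f:-; rest ⊤}   OUT={a:+; rest ⊤}

Merge at B2: IN[B2] = OUT[B1] = {a: -, b: ⊤, c: -, d: ⊤, e: ⊤, f: -}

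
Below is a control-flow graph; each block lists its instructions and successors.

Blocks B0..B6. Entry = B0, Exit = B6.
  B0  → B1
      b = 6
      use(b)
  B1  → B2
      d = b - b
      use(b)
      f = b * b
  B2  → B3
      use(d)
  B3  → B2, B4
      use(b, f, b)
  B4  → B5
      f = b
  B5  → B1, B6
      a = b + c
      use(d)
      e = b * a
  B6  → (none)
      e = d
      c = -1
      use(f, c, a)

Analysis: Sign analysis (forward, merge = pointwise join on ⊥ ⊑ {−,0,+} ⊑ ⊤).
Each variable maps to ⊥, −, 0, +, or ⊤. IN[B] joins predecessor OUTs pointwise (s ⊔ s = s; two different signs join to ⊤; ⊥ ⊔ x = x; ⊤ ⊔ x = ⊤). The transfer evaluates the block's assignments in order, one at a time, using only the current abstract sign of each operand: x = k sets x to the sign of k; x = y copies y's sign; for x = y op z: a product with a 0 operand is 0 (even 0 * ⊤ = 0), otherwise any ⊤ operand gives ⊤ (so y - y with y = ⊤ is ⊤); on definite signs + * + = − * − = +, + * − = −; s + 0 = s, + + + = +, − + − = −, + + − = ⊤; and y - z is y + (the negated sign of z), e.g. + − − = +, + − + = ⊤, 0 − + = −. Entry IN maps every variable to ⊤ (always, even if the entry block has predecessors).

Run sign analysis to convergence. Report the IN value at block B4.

Converged values:
  B0: | IN=(all ⊤) | OUT={b:+; rest ⊤}
  B1: | IN={b:+; rest ⊤} | OUT={b:+, f:+; rest ⊤}
  B2: | IN={b:+, f:+; rest ⊤} | OUT={b:+, f:+; rest ⊤}
  B3: | IN={b:+, f:+; rest ⊤} | OUT={b:+, f:+; rest ⊤}
  B4: | IN={b:+, f:+; rest ⊤} | OUT={b:+, f:+; rest ⊤}
  B5: | IN={b:+, f:+; rest ⊤} | OUT={b:+, f:+; rest ⊤}
  B6: | IN={b:+, f:+; rest ⊤} | OUT={b:+, c:-, f:+; rest ⊤}

Merge at B4: IN[B4] = OUT[B3] = {a: ⊤, b: +, c: ⊤, d: ⊤, e: ⊤, f: +}

Answer: {a: ⊤, b: +, c: ⊤, d: ⊤, e: ⊤, f: +}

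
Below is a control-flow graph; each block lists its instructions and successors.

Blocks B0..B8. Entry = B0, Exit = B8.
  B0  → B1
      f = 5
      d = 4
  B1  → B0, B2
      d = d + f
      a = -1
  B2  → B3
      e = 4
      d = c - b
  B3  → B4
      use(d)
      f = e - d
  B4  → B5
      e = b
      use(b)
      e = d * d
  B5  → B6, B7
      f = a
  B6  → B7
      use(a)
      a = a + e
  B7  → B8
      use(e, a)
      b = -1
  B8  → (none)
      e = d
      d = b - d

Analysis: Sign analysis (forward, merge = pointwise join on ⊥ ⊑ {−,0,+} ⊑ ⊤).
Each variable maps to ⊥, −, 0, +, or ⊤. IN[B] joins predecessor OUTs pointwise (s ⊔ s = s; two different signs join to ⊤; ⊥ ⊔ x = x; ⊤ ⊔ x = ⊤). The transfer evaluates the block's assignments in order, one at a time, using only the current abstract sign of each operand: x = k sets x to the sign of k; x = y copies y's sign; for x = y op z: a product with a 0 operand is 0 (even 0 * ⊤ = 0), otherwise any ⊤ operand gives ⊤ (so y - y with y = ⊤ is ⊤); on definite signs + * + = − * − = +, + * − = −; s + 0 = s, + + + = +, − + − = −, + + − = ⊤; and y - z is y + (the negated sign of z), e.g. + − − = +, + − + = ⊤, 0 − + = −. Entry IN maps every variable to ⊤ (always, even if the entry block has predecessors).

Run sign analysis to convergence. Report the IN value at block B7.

Answer: {a: ⊤, b: ⊤, c: ⊤, d: ⊤, e: ⊤, f: -}

Derivation:
Per-block solution:
  B0:  IN=(all ⊤)  OUT={d:+, f:+; rest ⊤}
  B1:  IN={d:+, f:+; rest ⊤}  OUT={a:-, d:+, f:+; rest ⊤}
  B2:  IN={a:-, d:+, f:+; rest ⊤}  OUT={a:-, e:+, f:+; rest ⊤}
  B3:  IN={a:-, e:+, f:+; rest ⊤}  OUT={a:-, e:+; rest ⊤}
  B4:  IN={a:-, e:+; rest ⊤}  OUT={a:-; rest ⊤}
  B5:  IN={a:-; rest ⊤}  OUT={a:-, f:-; rest ⊤}
  B6:  IN={a:-, f:-; rest ⊤}  OUT={f:-; rest ⊤}
  B7:  IN={f:-; rest ⊤}  OUT={b:-, f:-; rest ⊤}
  B8:  IN={b:-, f:-; rest ⊤}  OUT={b:-, f:-; rest ⊤}

Merge at B7: IN[B7] = OUT[B5] ⊔ OUT[B6] = {a: ⊤, b: ⊤, c: ⊤, d: ⊤, e: ⊤, f: -}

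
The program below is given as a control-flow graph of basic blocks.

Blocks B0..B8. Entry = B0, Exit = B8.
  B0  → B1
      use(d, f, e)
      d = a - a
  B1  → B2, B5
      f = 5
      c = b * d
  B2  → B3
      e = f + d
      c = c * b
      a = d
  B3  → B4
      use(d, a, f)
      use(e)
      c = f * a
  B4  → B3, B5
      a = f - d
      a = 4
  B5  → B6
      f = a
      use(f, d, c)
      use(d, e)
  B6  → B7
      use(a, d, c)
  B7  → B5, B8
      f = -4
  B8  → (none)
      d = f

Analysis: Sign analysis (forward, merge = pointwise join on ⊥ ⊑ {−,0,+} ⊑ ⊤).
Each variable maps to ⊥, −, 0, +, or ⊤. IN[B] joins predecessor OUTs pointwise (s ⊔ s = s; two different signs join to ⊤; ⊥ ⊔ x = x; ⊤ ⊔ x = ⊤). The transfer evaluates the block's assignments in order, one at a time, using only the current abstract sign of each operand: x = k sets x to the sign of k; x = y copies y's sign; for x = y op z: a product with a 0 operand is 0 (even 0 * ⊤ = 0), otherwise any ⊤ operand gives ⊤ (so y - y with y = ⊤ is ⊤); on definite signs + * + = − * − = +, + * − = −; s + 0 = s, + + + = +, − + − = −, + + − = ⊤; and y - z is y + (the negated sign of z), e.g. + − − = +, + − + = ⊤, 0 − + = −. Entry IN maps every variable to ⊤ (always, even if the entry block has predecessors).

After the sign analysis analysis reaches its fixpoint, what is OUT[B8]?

Answer: {a: ⊤, b: ⊤, c: ⊤, d: -, e: ⊤, f: -}

Working:
Per-block solution:
  B0:  IN=(all ⊤)  OUT=(all ⊤)
  B1:  IN=(all ⊤)  OUT={f:+; rest ⊤}
  B2:  IN={f:+; rest ⊤}  OUT={f:+; rest ⊤}
  B3:  IN={f:+; rest ⊤}  OUT={f:+; rest ⊤}
  B4:  IN={f:+; rest ⊤}  OUT={a:+, f:+; rest ⊤}
  B5:  IN=(all ⊤)  OUT=(all ⊤)
  B6:  IN=(all ⊤)  OUT=(all ⊤)
  B7:  IN=(all ⊤)  OUT={f:-; rest ⊤}
  B8:  IN={f:-; rest ⊤}  OUT={d:-, f:-; rest ⊤}

Merge at B8: IN[B8] = OUT[B7] = {a: ⊤, b: ⊤, c: ⊤, d: ⊤, e: ⊤, f: -}
Applying B8's transfer function to that IN value gives OUT[B8] (row B8 above).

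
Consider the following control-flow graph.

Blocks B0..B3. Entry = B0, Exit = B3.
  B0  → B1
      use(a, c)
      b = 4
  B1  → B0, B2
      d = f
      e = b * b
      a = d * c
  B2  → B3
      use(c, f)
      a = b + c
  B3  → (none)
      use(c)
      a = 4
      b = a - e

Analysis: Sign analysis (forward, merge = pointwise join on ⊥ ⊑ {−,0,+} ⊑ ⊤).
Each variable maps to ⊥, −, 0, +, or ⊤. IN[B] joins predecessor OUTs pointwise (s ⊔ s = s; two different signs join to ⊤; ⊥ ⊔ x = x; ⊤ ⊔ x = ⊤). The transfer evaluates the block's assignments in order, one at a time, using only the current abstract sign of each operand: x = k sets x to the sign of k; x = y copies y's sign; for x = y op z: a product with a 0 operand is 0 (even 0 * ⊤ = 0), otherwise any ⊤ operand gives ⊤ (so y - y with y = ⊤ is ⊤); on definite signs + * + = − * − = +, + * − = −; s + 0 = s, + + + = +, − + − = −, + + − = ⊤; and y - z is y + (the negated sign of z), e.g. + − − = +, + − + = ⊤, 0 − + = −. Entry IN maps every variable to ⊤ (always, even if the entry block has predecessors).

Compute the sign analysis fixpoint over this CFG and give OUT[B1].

Converged values:
  B0: | IN=(all ⊤) | OUT={b:+; rest ⊤}
  B1: | IN={b:+; rest ⊤} | OUT={b:+, e:+; rest ⊤}
  B2: | IN={b:+, e:+; rest ⊤} | OUT={b:+, e:+; rest ⊤}
  B3: | IN={b:+, e:+; rest ⊤} | OUT={a:+, e:+; rest ⊤}

Merge at B1: IN[B1] = OUT[B0] = {a: ⊤, b: +, c: ⊤, d: ⊤, e: ⊤, f: ⊤}
Applying B1's transfer function to that IN value gives OUT[B1] (row B1 above).

Answer: {a: ⊤, b: +, c: ⊤, d: ⊤, e: +, f: ⊤}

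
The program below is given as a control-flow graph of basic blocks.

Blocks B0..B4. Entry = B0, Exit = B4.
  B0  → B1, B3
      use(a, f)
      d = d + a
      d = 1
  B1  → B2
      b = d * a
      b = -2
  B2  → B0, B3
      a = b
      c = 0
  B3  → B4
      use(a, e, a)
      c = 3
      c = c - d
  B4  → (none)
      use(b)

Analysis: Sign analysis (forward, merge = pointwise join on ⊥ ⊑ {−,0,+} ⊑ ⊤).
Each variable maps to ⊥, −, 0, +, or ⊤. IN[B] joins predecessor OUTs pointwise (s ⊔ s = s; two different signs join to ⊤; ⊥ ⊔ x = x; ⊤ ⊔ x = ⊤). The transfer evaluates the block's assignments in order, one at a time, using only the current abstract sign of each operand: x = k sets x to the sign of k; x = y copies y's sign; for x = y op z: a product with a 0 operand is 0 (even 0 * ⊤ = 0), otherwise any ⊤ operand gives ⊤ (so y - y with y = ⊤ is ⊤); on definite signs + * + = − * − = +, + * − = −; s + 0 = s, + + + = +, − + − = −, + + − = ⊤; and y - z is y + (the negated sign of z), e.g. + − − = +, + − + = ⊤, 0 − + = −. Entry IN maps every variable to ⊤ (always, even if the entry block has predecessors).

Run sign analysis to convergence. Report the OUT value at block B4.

Answer: {a: ⊤, b: ⊤, c: ⊤, d: +, e: ⊤, f: ⊤}

Trace:
Fixpoint table:
  B0:   IN=(all ⊤)   OUT={d:+; rest ⊤}
  B1:   IN={d:+; rest ⊤}   OUT={b:-, d:+; rest ⊤}
  B2:   IN={b:-, d:+; rest ⊤}   OUT={a:-, b:-, c:0, d:+; rest ⊤}
  B3:   IN={d:+; rest ⊤}   OUT={d:+; rest ⊤}
  B4:   IN={d:+; rest ⊤}   OUT={d:+; rest ⊤}

Merge at B4: IN[B4] = OUT[B3] = {a: ⊤, b: ⊤, c: ⊤, d: +, e: ⊤, f: ⊤}
Applying B4's transfer function to that IN value gives OUT[B4] (row B4 above).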